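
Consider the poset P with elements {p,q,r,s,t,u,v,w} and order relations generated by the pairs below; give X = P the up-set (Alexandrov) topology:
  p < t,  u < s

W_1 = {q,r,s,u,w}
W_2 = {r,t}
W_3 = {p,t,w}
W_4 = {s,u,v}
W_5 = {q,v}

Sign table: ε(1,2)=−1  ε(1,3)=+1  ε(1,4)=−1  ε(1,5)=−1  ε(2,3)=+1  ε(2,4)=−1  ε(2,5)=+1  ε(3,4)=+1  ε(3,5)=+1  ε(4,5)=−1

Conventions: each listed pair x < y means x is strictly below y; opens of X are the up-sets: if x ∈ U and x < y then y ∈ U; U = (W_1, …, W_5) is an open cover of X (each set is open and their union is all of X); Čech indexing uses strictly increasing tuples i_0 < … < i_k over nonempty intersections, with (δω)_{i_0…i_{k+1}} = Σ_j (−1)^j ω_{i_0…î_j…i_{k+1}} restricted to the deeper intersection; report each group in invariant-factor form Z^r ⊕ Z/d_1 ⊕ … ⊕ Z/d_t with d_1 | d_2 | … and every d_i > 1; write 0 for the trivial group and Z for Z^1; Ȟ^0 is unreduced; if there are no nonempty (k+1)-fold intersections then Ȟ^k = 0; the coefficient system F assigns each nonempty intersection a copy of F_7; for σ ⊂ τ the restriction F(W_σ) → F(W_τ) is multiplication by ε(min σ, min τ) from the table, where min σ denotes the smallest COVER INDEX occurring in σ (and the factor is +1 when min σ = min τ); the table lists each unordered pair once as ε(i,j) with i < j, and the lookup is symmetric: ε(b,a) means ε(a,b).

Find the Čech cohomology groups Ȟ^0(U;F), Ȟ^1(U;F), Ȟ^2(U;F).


nonempty intersections:
  W12={r} W13={w} W14={s,u} W15={q} W23={t} W45={v}
C dims 5,6; δ0: rk_F7 5
Ȟ^0: (5−5)−0=0 ⇒ 0
Ȟ^1: (6−0)−5=1 ⇒ Z/7
Ȟ^2: (0−0)−0=0 ⇒ 0

Ȟ^0 ≅ 0; Ȟ^1 ≅ Z/7; Ȟ^2 ≅ 0


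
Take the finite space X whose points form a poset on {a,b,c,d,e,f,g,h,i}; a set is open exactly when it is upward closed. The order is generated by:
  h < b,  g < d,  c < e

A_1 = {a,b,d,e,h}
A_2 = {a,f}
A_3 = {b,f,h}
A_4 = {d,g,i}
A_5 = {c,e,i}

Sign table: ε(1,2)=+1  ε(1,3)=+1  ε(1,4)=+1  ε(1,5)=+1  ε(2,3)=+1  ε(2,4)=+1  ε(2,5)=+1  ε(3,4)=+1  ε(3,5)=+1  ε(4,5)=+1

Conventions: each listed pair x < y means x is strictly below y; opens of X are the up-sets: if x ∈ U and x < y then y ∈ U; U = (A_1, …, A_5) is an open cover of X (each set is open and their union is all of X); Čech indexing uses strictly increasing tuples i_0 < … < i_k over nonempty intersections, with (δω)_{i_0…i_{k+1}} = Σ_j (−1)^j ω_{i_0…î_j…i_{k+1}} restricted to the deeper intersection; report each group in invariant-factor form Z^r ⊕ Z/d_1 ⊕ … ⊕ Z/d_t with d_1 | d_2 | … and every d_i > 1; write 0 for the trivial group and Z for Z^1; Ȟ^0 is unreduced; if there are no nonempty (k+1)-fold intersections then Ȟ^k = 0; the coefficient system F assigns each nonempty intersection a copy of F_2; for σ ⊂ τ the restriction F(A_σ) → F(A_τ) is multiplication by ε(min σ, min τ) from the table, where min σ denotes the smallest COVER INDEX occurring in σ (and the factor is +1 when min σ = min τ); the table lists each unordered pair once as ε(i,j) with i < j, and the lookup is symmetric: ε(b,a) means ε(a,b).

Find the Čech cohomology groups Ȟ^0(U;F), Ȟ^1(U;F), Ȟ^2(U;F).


Ȟ^0 = Z/2, Ȟ^1 = Z/2 ⊕ Z/2, Ȟ^2 = 0

nonempty intersections:
  A12={a} A13={b,h} A14={d} A15={e} A23={f} A45={i}
C dims 5,6; δ0: rk_F2 4
Ȟ^0: (5−4)−0=1 ⇒ Z/2
Ȟ^1: (6−0)−4=2 ⇒ Z/2 ⊕ Z/2
Ȟ^2: (0−0)−0=0 ⇒ 0


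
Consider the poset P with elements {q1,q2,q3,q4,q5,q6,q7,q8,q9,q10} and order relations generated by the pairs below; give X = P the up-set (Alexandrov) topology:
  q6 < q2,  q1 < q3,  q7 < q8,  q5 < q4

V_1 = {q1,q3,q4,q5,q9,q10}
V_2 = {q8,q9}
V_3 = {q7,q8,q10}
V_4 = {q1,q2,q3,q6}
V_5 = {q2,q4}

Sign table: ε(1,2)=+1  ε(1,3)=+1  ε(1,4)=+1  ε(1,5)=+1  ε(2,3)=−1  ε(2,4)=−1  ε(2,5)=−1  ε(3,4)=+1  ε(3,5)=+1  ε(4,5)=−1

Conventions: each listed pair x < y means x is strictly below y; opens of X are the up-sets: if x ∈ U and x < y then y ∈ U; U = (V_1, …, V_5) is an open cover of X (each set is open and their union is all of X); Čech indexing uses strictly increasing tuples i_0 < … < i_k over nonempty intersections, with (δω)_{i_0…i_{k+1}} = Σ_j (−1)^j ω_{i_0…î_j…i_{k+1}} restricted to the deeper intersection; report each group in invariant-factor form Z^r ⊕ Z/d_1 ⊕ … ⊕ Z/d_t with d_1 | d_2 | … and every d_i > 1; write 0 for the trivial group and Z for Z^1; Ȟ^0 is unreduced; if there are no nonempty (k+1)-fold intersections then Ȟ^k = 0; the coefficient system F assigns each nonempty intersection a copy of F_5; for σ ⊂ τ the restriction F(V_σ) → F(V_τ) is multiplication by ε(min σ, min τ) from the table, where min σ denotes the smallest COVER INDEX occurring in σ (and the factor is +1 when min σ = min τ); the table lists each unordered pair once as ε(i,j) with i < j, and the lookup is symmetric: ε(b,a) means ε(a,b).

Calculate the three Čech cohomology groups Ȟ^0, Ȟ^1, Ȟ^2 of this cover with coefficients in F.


Ȟ^0 = 0, Ȟ^1 = Z/5 and Ȟ^2 = 0

nerve simplices:
  V12={q9} V13={q10} V14={q1,q3} V15={q4} V23={q8} V45={q2}
C dims 5,6; δ0: rk_F5 5
degree 0: 5−5−0 = 0 → Ȟ^0 ≅ 0
degree 1: 6−0−5 = 1 → Ȟ^1 ≅ Z/5
degree 2: 0−0−0 = 0 → Ȟ^2 ≅ 0


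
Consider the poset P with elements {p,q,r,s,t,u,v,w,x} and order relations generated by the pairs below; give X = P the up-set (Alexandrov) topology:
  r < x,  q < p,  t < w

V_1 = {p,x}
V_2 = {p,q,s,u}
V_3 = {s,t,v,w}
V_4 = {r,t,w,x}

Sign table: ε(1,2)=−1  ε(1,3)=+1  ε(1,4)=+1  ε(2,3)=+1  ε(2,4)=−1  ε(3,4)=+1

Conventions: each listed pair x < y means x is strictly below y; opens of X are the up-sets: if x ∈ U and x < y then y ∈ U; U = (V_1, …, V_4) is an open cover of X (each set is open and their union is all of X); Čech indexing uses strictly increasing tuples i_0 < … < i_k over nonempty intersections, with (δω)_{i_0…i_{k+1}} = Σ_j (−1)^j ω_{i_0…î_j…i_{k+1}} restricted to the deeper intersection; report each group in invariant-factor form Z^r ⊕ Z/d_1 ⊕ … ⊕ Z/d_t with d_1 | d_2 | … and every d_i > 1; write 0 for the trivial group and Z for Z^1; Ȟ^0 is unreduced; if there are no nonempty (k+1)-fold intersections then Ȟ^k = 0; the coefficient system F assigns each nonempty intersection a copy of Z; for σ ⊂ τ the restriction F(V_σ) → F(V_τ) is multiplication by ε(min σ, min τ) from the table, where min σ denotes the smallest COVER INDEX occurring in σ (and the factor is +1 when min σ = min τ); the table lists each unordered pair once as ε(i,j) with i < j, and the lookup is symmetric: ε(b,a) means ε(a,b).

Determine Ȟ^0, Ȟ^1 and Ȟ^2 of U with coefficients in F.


nonempty overlaps:
  V12={p} V14={x} V23={s} V34={t,w}
C dims 4,4; δ0: rk 4, SNF 1^3·2
degree 0: 4−4−0 = 0 → Ȟ^0 ≅ 0
degree 1: 4−0−4 = 0 plus torsion [2] → Ȟ^1 ≅ Z/2
degree 2: 0−0−0 = 0 → Ȟ^2 ≅ 0

Ȟ^0 ≅ 0,  Ȟ^1 ≅ Z/2,  Ȟ^2 ≅ 0


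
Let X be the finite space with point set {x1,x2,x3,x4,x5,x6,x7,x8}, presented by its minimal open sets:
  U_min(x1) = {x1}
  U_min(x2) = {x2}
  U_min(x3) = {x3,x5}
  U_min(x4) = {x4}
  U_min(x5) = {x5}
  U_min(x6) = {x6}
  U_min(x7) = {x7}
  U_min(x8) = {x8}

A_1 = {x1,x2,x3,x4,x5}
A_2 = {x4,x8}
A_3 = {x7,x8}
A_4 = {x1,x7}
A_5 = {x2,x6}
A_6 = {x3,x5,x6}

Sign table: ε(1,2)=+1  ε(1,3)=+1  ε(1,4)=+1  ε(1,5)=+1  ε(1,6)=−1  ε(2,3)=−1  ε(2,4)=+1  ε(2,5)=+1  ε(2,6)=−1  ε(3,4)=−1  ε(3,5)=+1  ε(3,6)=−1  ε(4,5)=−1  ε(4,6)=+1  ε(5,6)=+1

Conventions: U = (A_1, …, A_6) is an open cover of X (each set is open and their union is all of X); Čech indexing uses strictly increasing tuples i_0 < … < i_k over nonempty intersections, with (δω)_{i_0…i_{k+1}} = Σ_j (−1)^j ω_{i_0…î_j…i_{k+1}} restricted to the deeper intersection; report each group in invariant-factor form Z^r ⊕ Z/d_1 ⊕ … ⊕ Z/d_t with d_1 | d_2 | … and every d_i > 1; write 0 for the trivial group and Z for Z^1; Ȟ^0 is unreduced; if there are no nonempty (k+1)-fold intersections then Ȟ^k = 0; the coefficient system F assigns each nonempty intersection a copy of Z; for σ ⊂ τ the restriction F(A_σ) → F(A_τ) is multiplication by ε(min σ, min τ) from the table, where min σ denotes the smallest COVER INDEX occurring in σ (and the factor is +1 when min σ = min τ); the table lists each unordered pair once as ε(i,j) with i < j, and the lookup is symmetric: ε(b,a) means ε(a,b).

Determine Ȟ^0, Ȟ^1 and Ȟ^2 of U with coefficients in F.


Ȟ^0(U;F) ≅ 0,  Ȟ^1(U;F) ≅ Z ⊕ Z/2,  Ȟ^2(U;F) ≅ 0

cover nerve:
  A12={x4} A14={x1} A15={x2} A16={x3,x5} A23={x8} A34={x7} A56={x6}
C dims 6,7; δ0: rk 6, SNF 1^5·2
Ȟ^0: (6−6)−0=0 ⇒ 0
Ȟ^1: (7−0)−6=1 plus torsion [2] ⇒ Z ⊕ Z/2
Ȟ^2: (0−0)−0=0 ⇒ 0


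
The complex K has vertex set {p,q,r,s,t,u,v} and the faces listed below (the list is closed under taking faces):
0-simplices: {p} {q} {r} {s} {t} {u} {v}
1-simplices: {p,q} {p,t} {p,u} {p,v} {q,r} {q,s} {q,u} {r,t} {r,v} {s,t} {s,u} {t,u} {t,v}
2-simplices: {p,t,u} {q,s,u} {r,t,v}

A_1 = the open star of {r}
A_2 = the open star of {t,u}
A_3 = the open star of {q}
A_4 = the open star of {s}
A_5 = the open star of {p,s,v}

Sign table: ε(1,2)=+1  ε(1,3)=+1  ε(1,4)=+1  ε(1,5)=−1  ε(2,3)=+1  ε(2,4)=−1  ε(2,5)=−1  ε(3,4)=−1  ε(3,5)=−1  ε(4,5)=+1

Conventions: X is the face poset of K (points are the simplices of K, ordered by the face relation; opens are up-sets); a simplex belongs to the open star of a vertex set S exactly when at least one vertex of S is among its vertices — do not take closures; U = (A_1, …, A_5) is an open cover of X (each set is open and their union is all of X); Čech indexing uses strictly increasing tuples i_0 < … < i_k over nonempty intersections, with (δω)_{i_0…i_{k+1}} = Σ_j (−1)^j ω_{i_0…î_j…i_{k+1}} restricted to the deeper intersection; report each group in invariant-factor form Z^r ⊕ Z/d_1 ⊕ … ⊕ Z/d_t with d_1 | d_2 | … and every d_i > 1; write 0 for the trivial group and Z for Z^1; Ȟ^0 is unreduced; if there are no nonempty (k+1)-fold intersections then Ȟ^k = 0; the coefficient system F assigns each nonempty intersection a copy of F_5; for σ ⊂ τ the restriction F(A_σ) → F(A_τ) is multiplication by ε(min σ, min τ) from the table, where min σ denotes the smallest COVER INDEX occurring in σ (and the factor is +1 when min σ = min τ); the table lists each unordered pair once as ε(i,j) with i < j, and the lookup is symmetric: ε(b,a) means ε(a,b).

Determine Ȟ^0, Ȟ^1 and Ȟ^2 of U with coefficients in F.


Ȟ^0 = Z/5,  Ȟ^1 = Z/5,  Ȟ^2 = 0

nerve simplices:
  A1={{r},{q,r},{r,t},{r,v},{r,t,v}} A2={{t},{u},{p,t},{p,u},{q,u},{r,t},{s,t},{s,u},{t,u},{t,v},{p,t,u},{q,s,u},{r,t,v}} A3={{q},{p,q},{q,r},{q,s},{q,u},{q,s,u}} A4={{s},{q,s},{s,t},{s,u},{q,s,u}} A5={{p},{s},{v},{p,q},{p,t},{p,u},{p,v},{q,s},{r,v},{s,t},{s,u},{t,v},{p,t,u},{q,s,u},{r,t,v}}
  A12={{r,t},{r,t,v}} A13={{q,r}} A15={{r,v},{r,t,v}} A23={{q,u},{q,s,u}} A24={{s,t},{s,u},{q,s,u}} A25={{p,t},{p,u},{s,t},{s,u},{t,v},{p,t,u},{q,s,u},{r,t,v}} A34={{q,s},{q,s,u}} A35={{p,q},{q,s},{q,s,u}} A45={{s},{q,s},{s,t},{s,u},{q,s,u}}
  A125={{r,t,v}} A234={{q,s,u}} A235={{q,s,u}} A245={{s,t},{s,u},{q,s,u}} A345={{q,s},{q,s,u}}
  A2345={{q,s,u}}
C dims 5,9,5,1; δ0: rk_F5 4; δ1: rk_F5 4; δ2: rk_F5 1
degree 0: 5−4−0 = 1 → Ȟ^0 ≅ Z/5
degree 1: 9−4−4 = 1 → Ȟ^1 ≅ Z/5
degree 2: 5−1−4 = 0 → Ȟ^2 ≅ 0


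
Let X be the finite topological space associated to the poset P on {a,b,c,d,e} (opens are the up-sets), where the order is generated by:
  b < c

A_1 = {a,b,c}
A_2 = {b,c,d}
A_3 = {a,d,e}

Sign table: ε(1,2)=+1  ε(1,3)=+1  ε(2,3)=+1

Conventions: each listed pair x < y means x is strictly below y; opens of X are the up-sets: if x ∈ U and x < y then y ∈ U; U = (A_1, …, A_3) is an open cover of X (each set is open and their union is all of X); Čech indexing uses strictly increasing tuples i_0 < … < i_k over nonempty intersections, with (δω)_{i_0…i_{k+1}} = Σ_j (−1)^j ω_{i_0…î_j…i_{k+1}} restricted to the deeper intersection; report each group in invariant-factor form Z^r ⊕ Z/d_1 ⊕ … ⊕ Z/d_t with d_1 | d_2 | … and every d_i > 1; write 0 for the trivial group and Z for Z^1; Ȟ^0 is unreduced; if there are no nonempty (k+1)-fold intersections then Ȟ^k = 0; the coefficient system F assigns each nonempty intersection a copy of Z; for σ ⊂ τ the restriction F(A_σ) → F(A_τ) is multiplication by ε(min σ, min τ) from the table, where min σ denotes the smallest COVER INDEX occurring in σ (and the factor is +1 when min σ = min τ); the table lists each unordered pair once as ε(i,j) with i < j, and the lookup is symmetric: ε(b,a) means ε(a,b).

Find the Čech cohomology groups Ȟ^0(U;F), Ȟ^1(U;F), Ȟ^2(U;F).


Ȟ^0(U;F) ≅ Z,  Ȟ^1(U;F) ≅ Z,  Ȟ^2(U;F) ≅ 0

intersection data:
  A12={b,c} A13={a} A23={d}
C dims 3,3; δ0: rk 2, SNF 1^2
Ȟ^0 = (3 − 2) − 0 = 1, so Ȟ^0 ≅ Z
Ȟ^1 = (3 − 0) − 2 = 1, so Ȟ^1 ≅ Z
Ȟ^2 = (0 − 0) − 0 = 0, so Ȟ^2 ≅ 0


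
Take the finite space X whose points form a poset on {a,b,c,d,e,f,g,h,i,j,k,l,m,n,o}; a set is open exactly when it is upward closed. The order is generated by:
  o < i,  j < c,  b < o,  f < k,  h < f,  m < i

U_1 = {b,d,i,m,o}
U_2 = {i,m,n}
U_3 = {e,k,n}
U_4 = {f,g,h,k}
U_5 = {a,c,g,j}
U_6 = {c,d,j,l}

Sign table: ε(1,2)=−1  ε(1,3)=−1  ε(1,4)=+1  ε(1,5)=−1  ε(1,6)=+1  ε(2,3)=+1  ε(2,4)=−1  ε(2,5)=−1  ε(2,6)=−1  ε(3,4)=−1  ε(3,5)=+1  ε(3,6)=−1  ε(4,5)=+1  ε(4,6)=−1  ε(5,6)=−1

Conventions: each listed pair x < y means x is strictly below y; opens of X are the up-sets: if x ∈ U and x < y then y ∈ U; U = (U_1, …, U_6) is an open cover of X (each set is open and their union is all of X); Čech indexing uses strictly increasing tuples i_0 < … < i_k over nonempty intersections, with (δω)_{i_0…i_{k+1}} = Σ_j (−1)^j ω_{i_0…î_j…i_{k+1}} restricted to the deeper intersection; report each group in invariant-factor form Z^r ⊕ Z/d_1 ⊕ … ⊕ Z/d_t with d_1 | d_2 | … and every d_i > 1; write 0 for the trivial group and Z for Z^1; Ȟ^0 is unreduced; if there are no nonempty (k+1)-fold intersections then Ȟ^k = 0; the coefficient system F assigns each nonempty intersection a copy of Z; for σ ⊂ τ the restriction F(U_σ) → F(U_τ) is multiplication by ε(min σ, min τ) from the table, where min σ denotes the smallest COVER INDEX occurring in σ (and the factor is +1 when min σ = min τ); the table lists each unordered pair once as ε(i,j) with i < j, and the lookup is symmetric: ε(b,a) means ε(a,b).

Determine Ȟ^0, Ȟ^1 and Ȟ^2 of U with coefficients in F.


Ȟ^0 ≅ 0, Ȟ^1 ≅ Z/2 and Ȟ^2 ≅ 0

nerve of the cover:
  U12={i,m} U16={d} U23={n} U34={k} U45={g} U56={c,j}
C dims 6,6; δ0: rk 6, SNF 1^5·2
Ȟ^0 = (6 − 6) − 0 = 0, so Ȟ^0 ≅ 0
Ȟ^1 = (6 − 0) − 6 = 0 plus torsion [2], so Ȟ^1 ≅ Z/2
Ȟ^2 = (0 − 0) − 0 = 0, so Ȟ^2 ≅ 0


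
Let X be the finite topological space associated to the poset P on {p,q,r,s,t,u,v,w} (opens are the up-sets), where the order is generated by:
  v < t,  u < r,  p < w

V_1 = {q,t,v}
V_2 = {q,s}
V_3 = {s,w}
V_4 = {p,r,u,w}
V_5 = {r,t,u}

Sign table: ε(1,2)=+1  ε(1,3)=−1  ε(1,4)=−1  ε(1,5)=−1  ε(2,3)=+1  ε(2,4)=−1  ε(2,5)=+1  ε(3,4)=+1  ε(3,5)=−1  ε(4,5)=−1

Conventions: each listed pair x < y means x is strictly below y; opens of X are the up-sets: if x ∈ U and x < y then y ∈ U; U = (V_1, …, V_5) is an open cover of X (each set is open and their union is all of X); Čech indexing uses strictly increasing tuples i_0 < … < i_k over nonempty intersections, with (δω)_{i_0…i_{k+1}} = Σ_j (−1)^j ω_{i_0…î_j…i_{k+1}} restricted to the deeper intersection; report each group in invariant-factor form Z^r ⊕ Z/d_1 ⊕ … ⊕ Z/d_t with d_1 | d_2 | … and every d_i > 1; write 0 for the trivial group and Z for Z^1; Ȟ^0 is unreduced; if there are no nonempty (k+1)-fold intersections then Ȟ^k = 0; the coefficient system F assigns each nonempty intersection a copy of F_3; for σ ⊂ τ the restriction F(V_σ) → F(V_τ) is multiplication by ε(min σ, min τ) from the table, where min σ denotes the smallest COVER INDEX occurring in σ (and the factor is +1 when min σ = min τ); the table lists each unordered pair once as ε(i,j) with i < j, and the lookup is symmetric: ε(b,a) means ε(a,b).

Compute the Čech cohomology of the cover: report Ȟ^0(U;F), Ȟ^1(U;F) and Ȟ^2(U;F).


intersection data:
  V12={q} V15={t} V23={s} V34={w} V45={r,u}
C dims 5,5; δ0: rk_F3 4
Ȟ^0 = (5 − 4) − 0 = 1, so Ȟ^0 ≅ Z/3
Ȟ^1 = (5 − 0) − 4 = 1, so Ȟ^1 ≅ Z/3
Ȟ^2 = (0 − 0) − 0 = 0, so Ȟ^2 ≅ 0

Ȟ^0(U;F) ≅ Z/3, Ȟ^1(U;F) ≅ Z/3, Ȟ^2(U;F) ≅ 0


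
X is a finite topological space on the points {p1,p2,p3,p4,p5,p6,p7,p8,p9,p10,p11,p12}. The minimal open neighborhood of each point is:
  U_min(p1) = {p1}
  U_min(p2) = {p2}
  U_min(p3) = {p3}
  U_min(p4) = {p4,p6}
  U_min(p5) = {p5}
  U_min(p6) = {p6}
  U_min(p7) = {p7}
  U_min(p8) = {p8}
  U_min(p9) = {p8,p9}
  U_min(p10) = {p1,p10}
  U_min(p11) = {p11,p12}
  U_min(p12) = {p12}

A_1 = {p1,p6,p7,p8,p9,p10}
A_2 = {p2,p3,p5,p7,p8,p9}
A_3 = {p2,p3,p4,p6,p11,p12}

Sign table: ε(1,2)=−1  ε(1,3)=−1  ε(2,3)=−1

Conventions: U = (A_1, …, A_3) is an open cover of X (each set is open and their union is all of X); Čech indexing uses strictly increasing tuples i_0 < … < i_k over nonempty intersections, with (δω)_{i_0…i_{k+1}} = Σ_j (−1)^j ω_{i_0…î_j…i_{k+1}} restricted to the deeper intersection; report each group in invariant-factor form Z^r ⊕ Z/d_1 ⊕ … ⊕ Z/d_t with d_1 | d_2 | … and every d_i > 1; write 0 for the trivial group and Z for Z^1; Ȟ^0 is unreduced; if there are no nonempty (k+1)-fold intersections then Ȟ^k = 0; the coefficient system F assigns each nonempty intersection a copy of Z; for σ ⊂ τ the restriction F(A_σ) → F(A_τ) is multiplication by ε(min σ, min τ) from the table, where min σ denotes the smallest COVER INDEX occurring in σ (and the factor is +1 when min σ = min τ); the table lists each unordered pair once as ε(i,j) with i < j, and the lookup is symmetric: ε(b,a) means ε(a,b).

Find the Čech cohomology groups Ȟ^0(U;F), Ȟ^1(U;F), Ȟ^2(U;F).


Ȟ^0 ≅ 0, Ȟ^1 ≅ Z/2 and Ȟ^2 ≅ 0

nerve of the cover:
  A12={p7,p8,p9} A13={p6} A23={p2,p3}
C dims 3,3; δ0: rk 3, SNF 1^2·2
Ȟ^0 = (3 − 3) − 0 = 0, so Ȟ^0 ≅ 0
Ȟ^1 = (3 − 0) − 3 = 0 plus torsion [2], so Ȟ^1 ≅ Z/2
Ȟ^2 = (0 − 0) − 0 = 0, so Ȟ^2 ≅ 0


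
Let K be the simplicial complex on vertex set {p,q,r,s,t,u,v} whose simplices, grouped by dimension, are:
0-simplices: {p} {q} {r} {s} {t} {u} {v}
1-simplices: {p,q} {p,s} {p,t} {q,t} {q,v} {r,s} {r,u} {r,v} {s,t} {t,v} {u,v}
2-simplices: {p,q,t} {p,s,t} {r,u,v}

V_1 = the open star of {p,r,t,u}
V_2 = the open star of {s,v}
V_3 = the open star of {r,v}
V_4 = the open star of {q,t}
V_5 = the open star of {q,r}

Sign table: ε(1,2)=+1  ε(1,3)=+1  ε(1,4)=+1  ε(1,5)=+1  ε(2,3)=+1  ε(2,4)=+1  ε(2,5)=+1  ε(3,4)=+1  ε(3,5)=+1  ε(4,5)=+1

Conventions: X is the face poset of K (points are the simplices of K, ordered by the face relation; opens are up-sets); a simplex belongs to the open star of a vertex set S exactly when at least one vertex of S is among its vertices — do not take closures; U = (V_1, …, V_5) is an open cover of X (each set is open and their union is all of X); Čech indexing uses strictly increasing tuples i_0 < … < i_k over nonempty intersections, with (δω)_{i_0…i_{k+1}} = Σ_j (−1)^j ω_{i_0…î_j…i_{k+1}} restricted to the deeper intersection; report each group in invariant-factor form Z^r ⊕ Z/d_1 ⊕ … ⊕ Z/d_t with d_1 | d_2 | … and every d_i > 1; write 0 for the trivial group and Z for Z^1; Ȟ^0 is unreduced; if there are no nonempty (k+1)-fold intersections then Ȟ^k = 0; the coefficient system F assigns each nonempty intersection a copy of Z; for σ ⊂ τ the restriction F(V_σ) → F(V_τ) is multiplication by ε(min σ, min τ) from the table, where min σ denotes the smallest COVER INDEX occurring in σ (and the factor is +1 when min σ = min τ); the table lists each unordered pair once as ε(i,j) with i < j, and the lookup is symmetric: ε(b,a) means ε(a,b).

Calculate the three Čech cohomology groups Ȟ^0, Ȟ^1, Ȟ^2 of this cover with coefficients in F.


nonempty intersections:
  V1={{p},{r},{t},{u},{p,q},{p,s},{p,t},{q,t},{r,s},{r,u},{r,v},{s,t},{t,v},{u,v},{p,q,t},{p,s,t},{r,u,v}} V2={{s},{v},{p,s},{q,v},{r,s},{r,v},{s,t},{t,v},{u,v},{p,s,t},{r,u,v}} V3={{r},{v},{q,v},{r,s},{r,u},{r,v},{t,v},{u,v},{r,u,v}} V4={{q},{t},{p,q},{p,t},{q,t},{q,v},{s,t},{t,v},{p,q,t},{p,s,t}} V5={{q},{r},{p,q},{q,t},{q,v},{r,s},{r,u},{r,v},{p,q,t},{r,u,v}}
  V12={{p,s},{r,s},{r,v},{s,t},{t,v},{u,v},{p,s,t},{r,u,v}} V13={{r},{r,s},{r,u},{r,v},{t,v},{u,v},{r,u,v}} V14={{t},{p,q},{p,t},{q,t},{s,t},{t,v},{p,q,t},{p,s,t}} V15={{r},{p,q},{q,t},{r,s},{r,u},{r,v},{p,q,t},{r,u,v}} V23={{v},{q,v},{r,s},{r,v},{t,v},{u,v},{r,u,v}} V24={{q,v},{s,t},{t,v},{p,s,t}} V25={{q,v},{r,s},{r,v},{r,u,v}} V34={{q,v},{t,v}} V35={{r},{q,v},{r,s},{r,u},{r,v},{r,u,v}} V45={{q},{p,q},{q,t},{q,v},{p,q,t}}
  V123={{r,s},{r,v},{t,v},{u,v},{r,u,v}} V124={{s,t},{t,v},{p,s,t}} V125={{r,s},{r,v},{r,u,v}} V134={{t,v}} V135={{r},{r,s},{r,u},{r,v},{r,u,v}} V145={{p,q},{q,t},{p,q,t}} V234={{q,v},{t,v}} V235={{q,v},{r,s},{r,v},{r,u,v}} V245={{q,v}} V345={{q,v}}
  V1234={{t,v}} V1235={{r,s},{r,v},{r,u,v}} V2345={{q,v}}
C dims 5,10,10,3; δ0: rk 4, SNF 1^4; δ1: rk 6, SNF 1^6; δ2: rk 3, SNF 1^3
Ȟ^0: (5−4)−0=1 ⇒ Z
Ȟ^1: (10−6)−4=0 ⇒ 0
Ȟ^2: (10−3)−6=1 ⇒ Z

Ȟ^0 ≅ Z, Ȟ^1 ≅ 0 and Ȟ^2 ≅ Z


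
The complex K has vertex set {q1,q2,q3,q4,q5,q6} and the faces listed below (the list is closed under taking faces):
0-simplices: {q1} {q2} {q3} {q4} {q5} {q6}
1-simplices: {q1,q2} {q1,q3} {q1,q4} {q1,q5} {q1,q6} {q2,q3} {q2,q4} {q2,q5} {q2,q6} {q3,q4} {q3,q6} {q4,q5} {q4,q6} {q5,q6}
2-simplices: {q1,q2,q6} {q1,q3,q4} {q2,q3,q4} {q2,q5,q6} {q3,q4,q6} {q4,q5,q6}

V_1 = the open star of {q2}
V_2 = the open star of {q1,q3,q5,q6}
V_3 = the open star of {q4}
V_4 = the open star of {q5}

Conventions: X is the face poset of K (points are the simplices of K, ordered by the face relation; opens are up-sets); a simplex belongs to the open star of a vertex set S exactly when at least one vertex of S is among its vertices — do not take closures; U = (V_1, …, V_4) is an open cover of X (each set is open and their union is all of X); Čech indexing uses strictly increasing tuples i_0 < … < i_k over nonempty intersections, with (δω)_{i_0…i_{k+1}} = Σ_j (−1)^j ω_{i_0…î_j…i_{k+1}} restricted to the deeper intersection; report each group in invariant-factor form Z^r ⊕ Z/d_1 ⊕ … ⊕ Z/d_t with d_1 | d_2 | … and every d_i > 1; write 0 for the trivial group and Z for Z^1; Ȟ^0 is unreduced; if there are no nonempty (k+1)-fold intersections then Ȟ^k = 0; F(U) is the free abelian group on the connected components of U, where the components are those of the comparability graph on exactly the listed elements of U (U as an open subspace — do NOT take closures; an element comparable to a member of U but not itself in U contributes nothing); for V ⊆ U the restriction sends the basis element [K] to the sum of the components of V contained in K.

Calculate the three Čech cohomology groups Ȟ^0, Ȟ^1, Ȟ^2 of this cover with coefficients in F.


Ȟ^0 = Z,  Ȟ^1 = Z,  Ȟ^2 = 0

nerve of the cover:
  V1={{q2},{q1,q2},{q2,q3},{q2,q4},{q2,q5},{q2,q6},{q1,q2,q6},{q2,q3,q4},{q2,q5,q6}} V2={{q1},{q3},{q5},{q6},{q1,q2},{q1,q3},{q1,q4},{q1,q5},{q1,q6},{q2,q3},{q2,q5},{q2,q6},{q3,q4},{q3,q6},{q4,q5},{q4,q6},{q5,q6},{q1,q2,q6},{q1,q3,q4},{q2,q3,q4},{q2,q5,q6},{q3,q4,q6},{q4,q5,q6}} V3={{q4},{q1,q4},{q2,q4},{q3,q4},{q4,q5},{q4,q6},{q1,q3,q4},{q2,q3,q4},{q3,q4,q6},{q4,q5,q6}} V4={{q5},{q1,q5},{q2,q5},{q4,q5},{q5,q6},{q2,q5,q6},{q4,q5,q6}}
  V12={{q1,q2},{q2,q3},{q2,q5},{q2,q6},{q1,q2,q6},{q2,q3,q4},{q2,q5,q6}} V13={{q2,q4},{q2,q3,q4}} V14={{q2,q5},{q2,q5,q6}} V23={{q1,q4},{q3,q4},{q4,q5},{q4,q6},{q1,q3,q4},{q2,q3,q4},{q3,q4,q6},{q4,q5,q6}} V24={{q5},{q1,q5},{q2,q5},{q4,q5},{q5,q6},{q2,q5,q6},{q4,q5,q6}} V34={{q4,q5},{q4,q5,q6}}
  V123={{q2,q3,q4}} V124={{q2,q5},{q2,q5,q6}} V234={{q4,q5},{q4,q5,q6}}
components per intersection:
  V1: {{q2},{q1,q2},{q2,q3},{q2,q4},{q2,q5},{q2,q6},{q1,q2,q6},{q2,q3,q4},{q2,q5,q6}}
  V2: {{q1},{q3},{q5},{q6},{q1,q2},{q1,q3},{q1,q4},{q1,q5},{q1,q6},{q2,q3},{q2,q5},{q2,q6},{q3,q4},{q3,q6},{q4,q5},{q4,q6},{q5,q6},{q1,q2,q6},{q1,q3,q4},{q2,q3,q4},{q2,q5,q6},{q3,q4,q6},{q4,q5,q6}}
  V3: {{q4},{q1,q4},{q2,q4},{q3,q4},{q4,q5},{q4,q6},{q1,q3,q4},{q2,q3,q4},{q3,q4,q6},{q4,q5,q6}}
  V4: {{q5},{q1,q5},{q2,q5},{q4,q5},{q5,q6},{q2,q5,q6},{q4,q5,q6}}
  V12: {{q1,q2},{q2,q5},{q2,q6},{q1,q2,q6},{q2,q5,q6}} {{q2,q3},{q2,q3,q4}}
  V13: {{q2,q4},{q2,q3,q4}}
  V14: {{q2,q5},{q2,q5,q6}}
  V23: {{q1,q4},{q3,q4},{q4,q5},{q4,q6},{q1,q3,q4},{q2,q3,q4},{q3,q4,q6},{q4,q5,q6}}
  V24: {{q5},{q1,q5},{q2,q5},{q4,q5},{q5,q6},{q2,q5,q6},{q4,q5,q6}}
  V34: {{q4,q5},{q4,q5,q6}}
  V123: {{q2,q3,q4}}
  V124: {{q2,q5},{q2,q5,q6}}
  V234: {{q4,q5},{q4,q5,q6}}
C dims 4,7,3; δ0: rk 3, SNF 1^3; δ1: rk 3, SNF 1^3
Ȟ^0 = (4 − 3) − 0 = 1, so Ȟ^0 ≅ Z
Ȟ^1 = (7 − 3) − 3 = 1, so Ȟ^1 ≅ Z
Ȟ^2 = (3 − 0) − 3 = 0, so Ȟ^2 ≅ 0


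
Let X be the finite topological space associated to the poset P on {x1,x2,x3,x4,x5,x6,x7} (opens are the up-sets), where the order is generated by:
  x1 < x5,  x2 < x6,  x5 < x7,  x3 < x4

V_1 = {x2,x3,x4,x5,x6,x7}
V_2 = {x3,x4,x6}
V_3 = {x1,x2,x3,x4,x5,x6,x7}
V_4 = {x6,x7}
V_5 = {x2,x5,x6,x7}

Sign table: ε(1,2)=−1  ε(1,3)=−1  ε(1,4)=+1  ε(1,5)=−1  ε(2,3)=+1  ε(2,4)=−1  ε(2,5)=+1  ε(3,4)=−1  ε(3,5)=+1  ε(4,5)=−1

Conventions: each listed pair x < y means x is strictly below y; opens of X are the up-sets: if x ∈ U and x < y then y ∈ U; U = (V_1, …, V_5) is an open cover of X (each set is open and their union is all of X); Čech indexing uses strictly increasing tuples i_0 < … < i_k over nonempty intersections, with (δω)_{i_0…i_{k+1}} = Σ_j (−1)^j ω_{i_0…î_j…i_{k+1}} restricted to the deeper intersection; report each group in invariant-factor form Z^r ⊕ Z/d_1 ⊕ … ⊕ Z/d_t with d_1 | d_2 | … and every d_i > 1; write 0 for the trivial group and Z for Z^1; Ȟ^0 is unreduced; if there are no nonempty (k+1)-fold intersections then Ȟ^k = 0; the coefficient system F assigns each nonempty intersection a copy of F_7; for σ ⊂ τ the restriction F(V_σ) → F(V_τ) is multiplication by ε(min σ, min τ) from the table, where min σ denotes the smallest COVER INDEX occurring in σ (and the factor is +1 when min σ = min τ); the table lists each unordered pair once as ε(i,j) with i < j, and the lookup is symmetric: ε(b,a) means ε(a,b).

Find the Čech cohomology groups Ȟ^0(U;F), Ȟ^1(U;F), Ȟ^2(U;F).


cover nerve:
  V12={x3,x4,x6} V13={x2,x3,x4,x5,x6,x7} V14={x6,x7} V15={x2,x5,x6,x7} V23={x3,x4,x6} V24={x6} V25={x6} V34={x6,x7} V35={x2,x5,x6,x7} V45={x6,x7}
  V123={x3,x4,x6} V124={x6} V125={x6} V134={x6,x7} V135={x2,x5,x6,x7} V145={x6,x7} V234={x6} V235={x6} V245={x6} V345={x6,x7}
  V1234={x6} V1235={x6} V1245={x6} V1345={x6,x7} V2345={x6}
  V12345={x6}
C dims 5,10,10,5; δ0: rk_F7 4; δ1: rk_F7 6; δ2: rk_F7 4
Ȟ^0: (5−4)−0=1 ⇒ Z/7
Ȟ^1: (10−6)−4=0 ⇒ 0
Ȟ^2: (10−4)−6=0 ⇒ 0

Ȟ^0(U;F) ≅ Z/7, Ȟ^1(U;F) ≅ 0 and Ȟ^2(U;F) ≅ 0


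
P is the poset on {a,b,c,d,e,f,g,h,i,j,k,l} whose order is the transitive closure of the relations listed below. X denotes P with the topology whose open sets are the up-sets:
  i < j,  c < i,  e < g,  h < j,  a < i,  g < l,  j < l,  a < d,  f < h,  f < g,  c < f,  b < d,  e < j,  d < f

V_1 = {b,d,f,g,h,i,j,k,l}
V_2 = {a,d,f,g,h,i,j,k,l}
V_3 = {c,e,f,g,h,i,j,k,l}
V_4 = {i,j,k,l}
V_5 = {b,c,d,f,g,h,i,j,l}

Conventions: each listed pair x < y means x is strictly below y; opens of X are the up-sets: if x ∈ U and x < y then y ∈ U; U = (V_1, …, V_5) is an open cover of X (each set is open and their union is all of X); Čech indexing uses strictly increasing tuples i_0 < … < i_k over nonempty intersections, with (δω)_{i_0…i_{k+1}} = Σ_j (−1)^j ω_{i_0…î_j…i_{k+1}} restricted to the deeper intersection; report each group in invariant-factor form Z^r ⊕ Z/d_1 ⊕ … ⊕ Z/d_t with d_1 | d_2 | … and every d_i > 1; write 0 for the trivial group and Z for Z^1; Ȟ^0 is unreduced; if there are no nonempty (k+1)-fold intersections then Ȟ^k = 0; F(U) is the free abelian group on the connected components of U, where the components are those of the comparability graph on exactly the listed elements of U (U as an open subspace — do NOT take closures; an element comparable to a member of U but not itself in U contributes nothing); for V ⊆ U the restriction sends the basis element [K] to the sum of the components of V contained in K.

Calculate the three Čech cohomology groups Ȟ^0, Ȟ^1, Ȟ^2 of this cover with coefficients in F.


Ȟ^0 = Z^2, Ȟ^1 = 0, Ȟ^2 = 0

cover nerve:
  V12={d,f,g,h,i,j,k,l} V13={f,g,h,i,j,k,l} V14={i,j,k,l} V15={b,d,f,g,h,i,j,l} V23={f,g,h,i,j,k,l} V24={i,j,k,l} V25={d,f,g,h,i,j,l} V34={i,j,k,l} V35={c,f,g,h,i,j,l} V45={i,j,l}
  V123={f,g,h,i,j,k,l} V124={i,j,k,l} V125={d,f,g,h,i,j,l} V134={i,j,k,l} V135={f,g,h,i,j,l} V145={i,j,l} V234={i,j,k,l} V235={f,g,h,i,j,l} V245={i,j,l} V345={i,j,l}
  V1234={i,j,k,l} V1235={f,g,h,i,j,l} V1245={i,j,l} V1345={i,j,l} V2345={i,j,l}
  V12345={i,j,l}
components per intersection:
  V1: {b,d,f,g,h,i,j,l} {k}
  V2: {a,d,f,g,h,i,j,l} {k}
  V3: {c,e,f,g,h,i,j,l} {k}
  V4: {i,j,l} {k}
  V5: {b,c,d,f,g,h,i,j,l}
  V12: {d,f,g,h,i,j,l} {k}
  V13: {f,g,h,i,j,l} {k}
  V14: {i,j,l} {k}
  V15: {b,d,f,g,h,i,j,l}
  V23: {f,g,h,i,j,l} {k}
  V24: {i,j,l} {k}
  V25: {d,f,g,h,i,j,l}
  V34: {i,j,l} {k}
  V35: {c,f,g,h,i,j,l}
  V45: {i,j,l}
  V123: {f,g,h,i,j,l} {k}
  V124: {i,j,l} {k}
  V125: {d,f,g,h,i,j,l}
  V134: {i,j,l} {k}
  V135: {f,g,h,i,j,l}
  V145: {i,j,l}
  V234: {i,j,l} {k}
  V235: {f,g,h,i,j,l}
  V245: {i,j,l}
  V345: {i,j,l}
  V1234: {i,j,l} {k}
  V1235: {f,g,h,i,j,l}
  V1245: {i,j,l}
  V1345: {i,j,l}
  V2345: {i,j,l}
  V12345: {i,j,l}
C dims 9,16,14,6; δ0: rk 7, SNF 1^7; δ1: rk 9, SNF 1^9; δ2: rk 5, SNF 1^5
Ȟ^0: (9−7)−0=2 ⇒ Z^2
Ȟ^1: (16−9)−7=0 ⇒ 0
Ȟ^2: (14−5)−9=0 ⇒ 0


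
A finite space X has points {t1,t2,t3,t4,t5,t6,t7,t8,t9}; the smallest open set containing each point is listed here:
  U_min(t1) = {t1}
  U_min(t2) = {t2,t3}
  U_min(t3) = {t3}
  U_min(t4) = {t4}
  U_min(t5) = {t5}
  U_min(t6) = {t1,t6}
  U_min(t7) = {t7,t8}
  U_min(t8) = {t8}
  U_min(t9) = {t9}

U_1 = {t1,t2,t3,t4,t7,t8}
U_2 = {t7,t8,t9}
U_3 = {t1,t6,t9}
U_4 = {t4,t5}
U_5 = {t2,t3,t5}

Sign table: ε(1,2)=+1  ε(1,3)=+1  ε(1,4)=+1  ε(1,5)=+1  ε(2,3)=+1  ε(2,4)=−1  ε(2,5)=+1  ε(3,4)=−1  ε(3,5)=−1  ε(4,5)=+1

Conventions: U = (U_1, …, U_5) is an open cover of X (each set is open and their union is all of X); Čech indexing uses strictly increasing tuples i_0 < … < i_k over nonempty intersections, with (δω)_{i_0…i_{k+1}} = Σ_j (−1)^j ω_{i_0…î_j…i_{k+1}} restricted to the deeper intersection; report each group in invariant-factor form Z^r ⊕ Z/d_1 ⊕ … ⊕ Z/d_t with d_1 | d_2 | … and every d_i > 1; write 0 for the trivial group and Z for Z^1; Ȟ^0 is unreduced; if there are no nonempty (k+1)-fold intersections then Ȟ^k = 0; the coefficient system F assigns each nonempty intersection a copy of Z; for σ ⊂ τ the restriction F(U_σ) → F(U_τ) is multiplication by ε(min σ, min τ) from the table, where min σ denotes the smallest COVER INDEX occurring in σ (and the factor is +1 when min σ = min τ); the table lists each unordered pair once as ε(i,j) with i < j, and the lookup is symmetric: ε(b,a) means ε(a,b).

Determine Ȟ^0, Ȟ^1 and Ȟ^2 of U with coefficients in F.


nonempty intersections:
  U12={t7,t8} U13={t1} U14={t4} U15={t2,t3} U23={t9} U45={t5}
C dims 5,6; δ0: rk 4, SNF 1^4
Ȟ^0: (5−4)−0=1 ⇒ Z
Ȟ^1: (6−0)−4=2 ⇒ Z^2
Ȟ^2: (0−0)−0=0 ⇒ 0

Ȟ^0 = Z, Ȟ^1 = Z^2 and Ȟ^2 = 0


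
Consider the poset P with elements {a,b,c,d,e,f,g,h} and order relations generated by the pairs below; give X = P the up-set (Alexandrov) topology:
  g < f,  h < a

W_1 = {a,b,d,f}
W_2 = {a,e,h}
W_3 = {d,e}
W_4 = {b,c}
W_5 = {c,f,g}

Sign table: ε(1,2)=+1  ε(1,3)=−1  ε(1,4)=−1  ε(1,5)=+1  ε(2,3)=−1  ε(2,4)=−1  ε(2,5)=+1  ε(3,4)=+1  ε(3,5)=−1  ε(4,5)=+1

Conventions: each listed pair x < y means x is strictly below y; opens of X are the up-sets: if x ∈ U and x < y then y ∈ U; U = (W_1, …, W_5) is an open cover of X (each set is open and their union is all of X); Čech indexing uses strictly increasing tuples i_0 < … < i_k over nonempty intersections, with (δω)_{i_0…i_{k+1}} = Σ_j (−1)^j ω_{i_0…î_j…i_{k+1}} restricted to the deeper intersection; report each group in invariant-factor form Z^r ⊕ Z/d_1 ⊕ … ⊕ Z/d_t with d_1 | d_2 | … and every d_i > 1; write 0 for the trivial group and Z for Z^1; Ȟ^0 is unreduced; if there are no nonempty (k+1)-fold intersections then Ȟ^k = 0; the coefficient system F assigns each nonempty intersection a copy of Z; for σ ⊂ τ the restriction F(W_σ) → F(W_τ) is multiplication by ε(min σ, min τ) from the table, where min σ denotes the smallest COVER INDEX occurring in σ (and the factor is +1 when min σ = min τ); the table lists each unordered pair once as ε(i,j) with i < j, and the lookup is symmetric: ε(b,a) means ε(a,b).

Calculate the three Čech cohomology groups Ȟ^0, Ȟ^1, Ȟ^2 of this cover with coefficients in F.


Ȟ^0 ≅ 0, Ȟ^1 ≅ Z ⊕ Z/2, Ȟ^2 ≅ 0

nonempty intersections:
  W12={a} W13={d} W14={b} W15={f} W23={e} W45={c}
C dims 5,6; δ0: rk 5, SNF 1^4·2
Ȟ^0: (5−5)−0=0 ⇒ 0
Ȟ^1: (6−0)−5=1 plus torsion [2] ⇒ Z ⊕ Z/2
Ȟ^2: (0−0)−0=0 ⇒ 0


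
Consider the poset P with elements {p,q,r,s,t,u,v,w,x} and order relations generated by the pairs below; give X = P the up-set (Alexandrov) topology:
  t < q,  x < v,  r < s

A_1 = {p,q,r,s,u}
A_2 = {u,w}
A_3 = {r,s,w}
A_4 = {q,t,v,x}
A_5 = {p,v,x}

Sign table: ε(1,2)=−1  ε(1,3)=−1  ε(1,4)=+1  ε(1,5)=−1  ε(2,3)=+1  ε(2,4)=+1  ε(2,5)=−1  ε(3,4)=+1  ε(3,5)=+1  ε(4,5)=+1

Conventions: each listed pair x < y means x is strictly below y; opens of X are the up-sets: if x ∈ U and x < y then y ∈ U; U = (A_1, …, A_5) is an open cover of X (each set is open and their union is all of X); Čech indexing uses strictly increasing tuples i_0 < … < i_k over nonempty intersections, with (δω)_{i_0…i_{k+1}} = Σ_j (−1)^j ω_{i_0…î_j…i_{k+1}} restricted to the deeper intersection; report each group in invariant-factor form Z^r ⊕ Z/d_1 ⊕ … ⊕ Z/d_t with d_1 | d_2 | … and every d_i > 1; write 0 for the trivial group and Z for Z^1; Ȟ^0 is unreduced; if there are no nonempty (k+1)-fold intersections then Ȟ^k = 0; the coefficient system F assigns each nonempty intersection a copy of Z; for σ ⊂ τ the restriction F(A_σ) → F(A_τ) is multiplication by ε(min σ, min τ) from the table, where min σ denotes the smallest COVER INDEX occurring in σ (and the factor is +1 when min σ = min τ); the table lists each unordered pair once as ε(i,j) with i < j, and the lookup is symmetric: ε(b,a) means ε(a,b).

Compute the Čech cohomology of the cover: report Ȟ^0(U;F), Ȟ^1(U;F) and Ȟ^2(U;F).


Ȟ^0(U;F) ≅ 0, Ȟ^1(U;F) ≅ Z ⊕ Z/2, Ȟ^2(U;F) ≅ 0

nonempty intersections:
  A12={u} A13={r,s} A14={q} A15={p} A23={w} A45={v,x}
C dims 5,6; δ0: rk 5, SNF 1^4·2
Ȟ^0: (5−5)−0=0 ⇒ 0
Ȟ^1: (6−0)−5=1 plus torsion [2] ⇒ Z ⊕ Z/2
Ȟ^2: (0−0)−0=0 ⇒ 0


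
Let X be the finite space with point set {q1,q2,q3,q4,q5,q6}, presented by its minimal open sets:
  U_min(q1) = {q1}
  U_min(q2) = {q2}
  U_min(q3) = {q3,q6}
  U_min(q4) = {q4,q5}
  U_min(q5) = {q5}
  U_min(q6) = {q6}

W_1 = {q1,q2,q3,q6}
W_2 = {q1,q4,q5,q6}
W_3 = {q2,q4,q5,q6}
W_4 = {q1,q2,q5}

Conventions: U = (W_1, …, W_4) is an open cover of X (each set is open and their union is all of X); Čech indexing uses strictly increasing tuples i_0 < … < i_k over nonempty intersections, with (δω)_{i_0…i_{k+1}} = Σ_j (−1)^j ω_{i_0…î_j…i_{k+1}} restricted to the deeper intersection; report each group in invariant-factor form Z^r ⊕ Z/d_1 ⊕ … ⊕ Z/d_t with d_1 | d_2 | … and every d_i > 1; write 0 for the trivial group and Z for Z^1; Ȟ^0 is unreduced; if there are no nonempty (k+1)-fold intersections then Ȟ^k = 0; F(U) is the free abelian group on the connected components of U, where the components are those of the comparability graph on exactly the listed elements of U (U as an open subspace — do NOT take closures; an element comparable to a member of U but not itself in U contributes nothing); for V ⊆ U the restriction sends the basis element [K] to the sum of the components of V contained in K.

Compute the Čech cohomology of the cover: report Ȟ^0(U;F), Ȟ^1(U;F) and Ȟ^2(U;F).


Ȟ^0 ≅ Z^4,  Ȟ^1 ≅ 0,  Ȟ^2 ≅ 0

nonempty intersections:
  W12={q1,q6} W13={q2,q6} W14={q1,q2} W23={q4,q5,q6} W24={q1,q5} W34={q2,q5}
  W123={q6} W124={q1} W134={q2} W234={q5}
components per intersection:
  W1: {q1} {q2} {q3,q6}
  W2: {q1} {q4,q5} {q6}
  W3: {q2} {q4,q5} {q6}
  W4: {q1} {q2} {q5}
  W12: {q1} {q6}
  W13: {q2} {q6}
  W14: {q1} {q2}
  W23: {q4,q5} {q6}
  W24: {q1} {q5}
  W34: {q2} {q5}
  W123: {q6}
  W124: {q1}
  W134: {q2}
  W234: {q5}
C dims 12,12,4; δ0: rk 8, SNF 1^8; δ1: rk 4, SNF 1^4
Ȟ^0: (12−8)−0=4 ⇒ Z^4
Ȟ^1: (12−4)−8=0 ⇒ 0
Ȟ^2: (4−0)−4=0 ⇒ 0


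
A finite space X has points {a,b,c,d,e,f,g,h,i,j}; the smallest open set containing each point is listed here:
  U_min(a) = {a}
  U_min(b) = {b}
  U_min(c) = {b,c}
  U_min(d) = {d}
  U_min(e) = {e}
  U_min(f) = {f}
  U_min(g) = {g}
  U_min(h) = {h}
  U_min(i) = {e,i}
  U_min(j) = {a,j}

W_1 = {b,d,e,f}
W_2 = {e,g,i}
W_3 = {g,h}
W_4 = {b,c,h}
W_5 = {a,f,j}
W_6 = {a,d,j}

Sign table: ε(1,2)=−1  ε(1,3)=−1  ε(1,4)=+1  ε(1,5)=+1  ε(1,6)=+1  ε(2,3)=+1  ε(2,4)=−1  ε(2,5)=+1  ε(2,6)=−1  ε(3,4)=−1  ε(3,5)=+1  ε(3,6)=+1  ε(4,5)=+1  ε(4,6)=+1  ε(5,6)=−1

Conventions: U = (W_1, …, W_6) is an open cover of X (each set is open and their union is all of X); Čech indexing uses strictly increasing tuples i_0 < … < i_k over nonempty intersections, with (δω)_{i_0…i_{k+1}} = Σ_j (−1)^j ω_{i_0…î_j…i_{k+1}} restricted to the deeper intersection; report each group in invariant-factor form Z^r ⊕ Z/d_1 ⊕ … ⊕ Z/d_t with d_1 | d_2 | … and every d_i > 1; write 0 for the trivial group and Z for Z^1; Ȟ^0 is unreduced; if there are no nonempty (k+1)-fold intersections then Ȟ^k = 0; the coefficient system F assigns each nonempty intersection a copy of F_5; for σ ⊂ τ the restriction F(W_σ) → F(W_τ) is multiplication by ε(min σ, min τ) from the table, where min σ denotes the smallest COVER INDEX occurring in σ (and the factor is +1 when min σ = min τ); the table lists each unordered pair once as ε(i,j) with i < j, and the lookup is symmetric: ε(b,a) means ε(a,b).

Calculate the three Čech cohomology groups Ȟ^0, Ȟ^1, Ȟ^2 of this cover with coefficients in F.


nonempty overlaps:
  W12={e} W14={b} W15={f} W16={d} W23={g} W34={h} W56={a,j}
C dims 6,7; δ0: rk_F5 6
degree 0: 6−6−0 = 0 → Ȟ^0 ≅ 0
degree 1: 7−0−6 = 1 → Ȟ^1 ≅ Z/5
degree 2: 0−0−0 = 0 → Ȟ^2 ≅ 0

Ȟ^0 ≅ 0, Ȟ^1 ≅ Z/5, Ȟ^2 ≅ 0


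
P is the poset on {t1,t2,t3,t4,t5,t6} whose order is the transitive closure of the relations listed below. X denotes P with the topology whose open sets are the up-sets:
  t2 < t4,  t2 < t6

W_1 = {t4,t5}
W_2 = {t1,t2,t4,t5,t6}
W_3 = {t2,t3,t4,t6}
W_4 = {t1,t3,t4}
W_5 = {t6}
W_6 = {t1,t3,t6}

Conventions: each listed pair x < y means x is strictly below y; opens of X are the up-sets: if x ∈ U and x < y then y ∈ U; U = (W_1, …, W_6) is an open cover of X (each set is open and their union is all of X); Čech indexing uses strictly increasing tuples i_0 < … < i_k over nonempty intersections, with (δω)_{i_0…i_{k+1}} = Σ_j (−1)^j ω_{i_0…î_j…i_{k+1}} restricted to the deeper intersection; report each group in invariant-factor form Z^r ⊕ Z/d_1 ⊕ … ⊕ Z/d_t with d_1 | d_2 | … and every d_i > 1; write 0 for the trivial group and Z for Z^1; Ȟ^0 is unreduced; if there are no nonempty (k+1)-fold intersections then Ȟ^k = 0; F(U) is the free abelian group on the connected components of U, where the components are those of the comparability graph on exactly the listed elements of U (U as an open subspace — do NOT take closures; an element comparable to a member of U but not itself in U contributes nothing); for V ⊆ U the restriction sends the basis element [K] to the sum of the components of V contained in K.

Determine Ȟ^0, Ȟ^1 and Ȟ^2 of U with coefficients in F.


Ȟ^0 ≅ Z^4,  Ȟ^1 ≅ 0,  Ȟ^2 ≅ 0

nonempty intersections:
  W12={t4,t5} W13={t4} W14={t4} W23={t2,t4,t6} W24={t1,t4} W25={t6} W26={t1,t6} W34={t3,t4} W35={t6} W36={t3,t6} W46={t1,t3} W56={t6}
  W123={t4} W124={t4} W134={t4} W234={t4} W235={t6} W236={t6} W246={t1} W256={t6} W346={t3} W356={t6}
  W1234={t4} W2356={t6}
components per intersection:
  W1: {t4} {t5}
  W2: {t1} {t2,t4,t6} {t5}
  W3: {t2,t4,t6} {t3}
  W4: {t1} {t3} {t4}
  W5: {t6}
  W6: {t1} {t3} {t6}
  W12: {t4} {t5}
  W13: {t4}
  W14: {t4}
  W23: {t2,t4,t6}
  W24: {t1} {t4}
  W25: {t6}
  W26: {t1} {t6}
  W34: {t3} {t4}
  W35: {t6}
  W36: {t3} {t6}
  W46: {t1} {t3}
  W56: {t6}
  W123: {t4}
  W124: {t4}
  W134: {t4}
  W234: {t4}
  W235: {t6}
  W236: {t6}
  W246: {t1}
  W256: {t6}
  W346: {t3}
  W356: {t6}
  W1234: {t4}
  W2356: {t6}
C dims 14,18,10,2; δ0: rk 10, SNF 1^10; δ1: rk 8, SNF 1^8; δ2: rk 2, SNF 1^2
Ȟ^0: (14−10)−0=4 ⇒ Z^4
Ȟ^1: (18−8)−10=0 ⇒ 0
Ȟ^2: (10−2)−8=0 ⇒ 0
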